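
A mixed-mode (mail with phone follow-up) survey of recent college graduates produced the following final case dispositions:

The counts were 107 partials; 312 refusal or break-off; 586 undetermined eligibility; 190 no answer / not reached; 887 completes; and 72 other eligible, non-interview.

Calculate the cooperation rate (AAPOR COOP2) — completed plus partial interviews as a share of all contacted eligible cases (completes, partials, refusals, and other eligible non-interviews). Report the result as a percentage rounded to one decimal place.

72.1%

Num = 887 + 107 = 994
Base = 887 + 107 + 312 + 72 = 1378
COOP2 = 994 / 1378 = 0.7213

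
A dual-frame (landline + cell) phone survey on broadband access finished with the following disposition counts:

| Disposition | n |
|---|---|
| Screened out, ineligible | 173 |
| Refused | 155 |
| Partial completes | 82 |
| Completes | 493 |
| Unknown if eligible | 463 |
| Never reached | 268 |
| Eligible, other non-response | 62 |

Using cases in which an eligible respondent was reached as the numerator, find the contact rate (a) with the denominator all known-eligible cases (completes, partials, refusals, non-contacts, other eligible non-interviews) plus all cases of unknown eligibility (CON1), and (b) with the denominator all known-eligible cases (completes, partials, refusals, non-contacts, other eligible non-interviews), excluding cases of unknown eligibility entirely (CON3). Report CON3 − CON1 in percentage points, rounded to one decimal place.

22.7

Numerator: 493 + 82 + 155 + 62 = 792
Base: 493 + 82 + 155 + 268 + 62 + 463 = 1523
CON1 = 792 / 1523 = 0.5200
Base: 493 + 82 + 155 + 268 + 62 = 1060
CON3 = 792 / 1060 = 0.7472
Difference = 74.72 − 52.00 = 22.72 percentage points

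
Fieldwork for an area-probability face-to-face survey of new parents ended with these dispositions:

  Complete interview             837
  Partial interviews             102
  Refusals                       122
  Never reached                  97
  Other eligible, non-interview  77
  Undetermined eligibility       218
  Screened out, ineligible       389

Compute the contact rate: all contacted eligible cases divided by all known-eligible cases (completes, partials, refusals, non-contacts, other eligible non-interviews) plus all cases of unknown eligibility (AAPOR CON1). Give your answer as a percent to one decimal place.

Numerator: 837 + 102 + 122 + 77 = 1138
Denom: 837 + 102 + 122 + 97 + 77 + 218 = 1453
CON1 = 1138 / 1453 = 0.7832

78.3%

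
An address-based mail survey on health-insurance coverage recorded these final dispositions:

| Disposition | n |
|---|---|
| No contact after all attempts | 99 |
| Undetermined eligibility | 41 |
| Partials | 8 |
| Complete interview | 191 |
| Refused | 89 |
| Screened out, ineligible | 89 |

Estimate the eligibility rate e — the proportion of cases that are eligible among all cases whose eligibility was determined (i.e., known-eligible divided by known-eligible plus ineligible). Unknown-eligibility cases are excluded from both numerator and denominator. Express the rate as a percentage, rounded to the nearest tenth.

Eligible (known) = 191 + 8 + 89 + 99 = 387
e = 387 / (387 + 89) = 387 / 476 = 0.8130

81.3%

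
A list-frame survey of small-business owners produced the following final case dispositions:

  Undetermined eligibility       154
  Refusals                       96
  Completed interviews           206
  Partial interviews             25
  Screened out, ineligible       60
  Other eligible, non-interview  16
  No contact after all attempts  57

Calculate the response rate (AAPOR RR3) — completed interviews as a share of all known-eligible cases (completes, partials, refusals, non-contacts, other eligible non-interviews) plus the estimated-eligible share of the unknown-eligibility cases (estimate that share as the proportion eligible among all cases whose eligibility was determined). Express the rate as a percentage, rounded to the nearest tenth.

38.6%

Numerator: 206
Known eligible: 206 + 25 + 96 + 57 + 16 = 400
e = 400 / (400 + 60) = 400 / 460 = 0.8696
Estimated eligible among unknowns: 0.8696 × 154 = 133.92
Denominator: 400 + 133.92 = 533.92
RR3 = 206 / 533.92 = 0.3858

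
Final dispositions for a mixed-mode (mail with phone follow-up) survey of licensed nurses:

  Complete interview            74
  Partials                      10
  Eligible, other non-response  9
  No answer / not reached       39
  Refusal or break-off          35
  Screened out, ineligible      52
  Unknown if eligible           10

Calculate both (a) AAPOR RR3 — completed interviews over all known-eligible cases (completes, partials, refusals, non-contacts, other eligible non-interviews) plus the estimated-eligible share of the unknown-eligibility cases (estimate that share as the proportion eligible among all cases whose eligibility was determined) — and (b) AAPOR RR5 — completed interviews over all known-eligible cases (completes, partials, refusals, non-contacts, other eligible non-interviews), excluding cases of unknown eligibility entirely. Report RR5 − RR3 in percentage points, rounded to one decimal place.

1.9

Num → 74
Eligible (known) → 74 + 10 + 35 + 39 + 9 = 167
e = 167 / (167 + 52) = 167 / 219 = 0.7626
Eligible share of unknowns → 0.7626 × 10 = 7.63
Denom → 167 + 7.63 = 174.63
RR3 = 74 / 174.63 = 0.4238
Denom → 74 + 10 + 35 + 39 + 9 = 167
RR5 = 74 / 167 = 0.4431
Difference = 44.31 − 42.38 = 1.93 percentage points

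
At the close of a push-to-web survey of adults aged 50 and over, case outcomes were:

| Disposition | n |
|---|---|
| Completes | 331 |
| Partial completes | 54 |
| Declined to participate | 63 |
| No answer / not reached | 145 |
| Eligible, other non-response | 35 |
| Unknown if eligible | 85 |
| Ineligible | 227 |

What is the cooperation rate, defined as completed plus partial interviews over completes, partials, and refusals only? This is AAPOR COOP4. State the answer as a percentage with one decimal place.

85.9%

Num → 331 + 54 = 385
Base → 331 + 54 + 63 = 448
COOP4 = 385 / 448 = 0.8594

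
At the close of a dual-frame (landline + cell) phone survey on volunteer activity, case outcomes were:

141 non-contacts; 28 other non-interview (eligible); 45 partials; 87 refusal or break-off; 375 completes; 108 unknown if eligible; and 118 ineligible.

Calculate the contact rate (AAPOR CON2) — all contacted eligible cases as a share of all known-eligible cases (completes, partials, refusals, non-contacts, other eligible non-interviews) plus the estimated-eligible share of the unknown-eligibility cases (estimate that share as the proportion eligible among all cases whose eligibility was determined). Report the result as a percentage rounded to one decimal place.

Numerator = 375 + 45 + 87 + 28 = 535
Eligible (known) = 375 + 45 + 87 + 141 + 28 = 676
e = 676 / (676 + 118) = 676 / 794 = 0.8514
e × U = 0.8514 × 108 = 91.95
Denominator = 676 + 91.95 = 767.95
CON2 = 535 / 767.95 = 0.6967

69.7%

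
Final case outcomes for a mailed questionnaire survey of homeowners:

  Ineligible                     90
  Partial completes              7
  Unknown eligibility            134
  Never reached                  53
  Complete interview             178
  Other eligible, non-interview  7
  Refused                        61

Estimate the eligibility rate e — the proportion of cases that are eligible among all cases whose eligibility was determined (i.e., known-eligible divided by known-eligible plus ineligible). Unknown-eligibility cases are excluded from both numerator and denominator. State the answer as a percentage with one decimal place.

Determined eligible = 178 + 7 + 61 + 53 + 7 = 306
e = 306 / (306 + 90) = 306 / 396 = 0.7727

77.3%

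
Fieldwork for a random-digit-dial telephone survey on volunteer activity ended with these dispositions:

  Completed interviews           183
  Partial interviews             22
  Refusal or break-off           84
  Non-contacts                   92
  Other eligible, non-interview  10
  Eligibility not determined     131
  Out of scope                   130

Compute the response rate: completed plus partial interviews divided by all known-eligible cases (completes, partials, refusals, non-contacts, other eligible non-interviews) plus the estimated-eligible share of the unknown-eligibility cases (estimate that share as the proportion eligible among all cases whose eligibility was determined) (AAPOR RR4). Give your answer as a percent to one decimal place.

41.9%

Top = 183 + 22 = 205
Determined eligible = 183 + 22 + 84 + 92 + 10 = 391
e = 391 / (391 + 130) = 391 / 521 = 0.7505
e × U = 0.7505 × 131 = 98.32
Base = 391 + 98.32 = 489.32
RR4 = 205 / 489.32 = 0.4189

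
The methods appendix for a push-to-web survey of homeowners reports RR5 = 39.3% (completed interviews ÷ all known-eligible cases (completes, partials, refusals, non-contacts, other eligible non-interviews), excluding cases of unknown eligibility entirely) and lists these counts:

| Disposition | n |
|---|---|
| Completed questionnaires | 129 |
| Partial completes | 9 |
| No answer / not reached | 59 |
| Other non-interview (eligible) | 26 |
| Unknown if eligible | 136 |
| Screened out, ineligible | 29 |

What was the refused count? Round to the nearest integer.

105

RR5 = 129 / D = 0.393
D = 129 / 0.393 = 328.2
Rest of base = 223
refused = 328.2 − 223 ≈ 105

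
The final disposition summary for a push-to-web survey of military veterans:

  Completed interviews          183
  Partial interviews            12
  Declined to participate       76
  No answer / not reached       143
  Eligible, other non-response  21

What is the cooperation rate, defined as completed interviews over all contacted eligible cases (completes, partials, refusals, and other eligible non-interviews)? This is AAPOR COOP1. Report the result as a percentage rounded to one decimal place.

Top = 183
Base = 183 + 12 + 76 + 21 = 292
COOP1 = 183 / 292 = 0.6267

62.7%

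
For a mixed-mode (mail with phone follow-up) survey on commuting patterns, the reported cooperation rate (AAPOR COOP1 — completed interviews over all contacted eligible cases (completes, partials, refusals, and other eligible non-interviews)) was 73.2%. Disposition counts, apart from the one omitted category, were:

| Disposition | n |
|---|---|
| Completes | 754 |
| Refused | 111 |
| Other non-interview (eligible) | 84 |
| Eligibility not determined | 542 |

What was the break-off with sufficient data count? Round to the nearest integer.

81

COOP1 = 754 / D = 0.732
D = 754 / 0.732 = 1030.1
Other denominator terms total 949
break-off with sufficient data = 1030.1 − 949 ≈ 81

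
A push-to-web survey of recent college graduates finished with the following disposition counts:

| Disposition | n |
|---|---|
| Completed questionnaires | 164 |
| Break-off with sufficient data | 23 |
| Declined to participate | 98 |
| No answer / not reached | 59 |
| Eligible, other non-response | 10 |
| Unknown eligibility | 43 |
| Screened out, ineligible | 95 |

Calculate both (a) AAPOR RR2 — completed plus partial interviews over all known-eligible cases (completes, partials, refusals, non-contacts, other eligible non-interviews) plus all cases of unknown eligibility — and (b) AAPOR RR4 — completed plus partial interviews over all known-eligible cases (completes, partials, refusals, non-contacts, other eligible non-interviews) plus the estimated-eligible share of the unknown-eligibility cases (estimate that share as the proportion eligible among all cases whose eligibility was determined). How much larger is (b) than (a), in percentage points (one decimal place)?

Num → 164 + 23 = 187
Denominator → 164 + 23 + 98 + 59 + 10 + 43 = 397
RR2 = 187 / 397 = 0.4710
Known eligible → 164 + 23 + 98 + 59 + 10 = 354
e = 354 / (354 + 95) = 354 / 449 = 0.7884
Estimated eligible among unknowns → 0.7884 × 43 = 33.90
Denominator → 354 + 33.90 = 387.90
RR4 = 187 / 387.90 = 0.4821
Difference = 48.21 − 47.10 = 1.11 percentage points

1.1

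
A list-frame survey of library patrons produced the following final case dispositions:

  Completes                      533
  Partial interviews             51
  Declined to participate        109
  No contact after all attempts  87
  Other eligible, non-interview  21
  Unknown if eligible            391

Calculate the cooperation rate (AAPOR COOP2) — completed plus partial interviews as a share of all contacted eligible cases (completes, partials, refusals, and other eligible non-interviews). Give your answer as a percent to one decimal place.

81.8%

Top = 533 + 51 = 584
Denominator = 533 + 51 + 109 + 21 = 714
COOP2 = 584 / 714 = 0.8179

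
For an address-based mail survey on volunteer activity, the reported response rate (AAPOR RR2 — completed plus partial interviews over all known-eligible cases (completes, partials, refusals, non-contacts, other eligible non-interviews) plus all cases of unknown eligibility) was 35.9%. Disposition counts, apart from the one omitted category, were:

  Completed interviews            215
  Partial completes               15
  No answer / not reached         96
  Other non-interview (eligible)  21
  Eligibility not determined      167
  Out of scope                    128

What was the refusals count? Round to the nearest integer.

127

Top = 215 + 15 = 230
RR2 = 230 / D = 0.359
D = 230 / 0.359 = 640.7
Remaining denominator categories sum to 514
refusals = 640.7 − 514 ≈ 127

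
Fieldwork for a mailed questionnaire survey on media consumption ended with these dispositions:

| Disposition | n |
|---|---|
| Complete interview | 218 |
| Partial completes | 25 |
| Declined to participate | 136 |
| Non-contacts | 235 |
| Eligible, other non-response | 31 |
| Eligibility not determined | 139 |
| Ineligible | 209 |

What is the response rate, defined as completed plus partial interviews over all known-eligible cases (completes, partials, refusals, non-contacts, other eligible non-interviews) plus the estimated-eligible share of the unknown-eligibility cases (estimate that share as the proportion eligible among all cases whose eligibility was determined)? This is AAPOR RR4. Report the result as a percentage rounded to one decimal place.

Top: 218 + 25 = 243
Eligible (known): 218 + 25 + 136 + 235 + 31 = 645
e = 645 / (645 + 209) = 645 / 854 = 0.7553
e × U: 0.7553 × 139 = 104.99
Denominator: 645 + 104.99 = 749.99
RR4 = 243 / 749.99 = 0.3240

32.4%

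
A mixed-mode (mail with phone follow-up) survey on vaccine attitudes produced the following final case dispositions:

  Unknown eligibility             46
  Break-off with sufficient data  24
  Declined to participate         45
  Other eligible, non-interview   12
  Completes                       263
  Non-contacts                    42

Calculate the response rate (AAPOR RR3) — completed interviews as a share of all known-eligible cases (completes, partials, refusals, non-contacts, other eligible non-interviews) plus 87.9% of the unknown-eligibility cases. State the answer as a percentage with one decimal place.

Num → 263
Known eligible → 263 + 24 + 45 + 42 + 12 = 386
Estimated eligible among unknowns → 0.8790 × 46 = 40.43
Base → 386 + 40.43 = 426.43
RR3 = 263 / 426.43 = 0.6167

61.7%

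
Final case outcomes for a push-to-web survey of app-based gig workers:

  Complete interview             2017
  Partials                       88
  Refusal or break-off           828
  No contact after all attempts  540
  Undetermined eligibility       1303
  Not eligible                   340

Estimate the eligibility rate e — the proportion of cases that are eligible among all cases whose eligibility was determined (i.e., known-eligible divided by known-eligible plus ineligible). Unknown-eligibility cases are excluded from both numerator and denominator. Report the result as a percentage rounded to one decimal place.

Determined eligible = 2017 + 88 + 828 + 540 = 3473
e = 3473 / (3473 + 340) = 3473 / 3813 = 0.9108

91.1%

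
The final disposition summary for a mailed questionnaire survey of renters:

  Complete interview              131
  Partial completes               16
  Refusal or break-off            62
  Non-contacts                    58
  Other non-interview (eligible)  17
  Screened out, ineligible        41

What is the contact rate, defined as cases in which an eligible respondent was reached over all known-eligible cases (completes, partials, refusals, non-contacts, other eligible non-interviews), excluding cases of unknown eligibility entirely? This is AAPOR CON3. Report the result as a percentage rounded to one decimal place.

Top → 131 + 16 + 62 + 17 = 226
Base → 131 + 16 + 62 + 58 + 17 = 284
CON3 = 226 / 284 = 0.7958

79.6%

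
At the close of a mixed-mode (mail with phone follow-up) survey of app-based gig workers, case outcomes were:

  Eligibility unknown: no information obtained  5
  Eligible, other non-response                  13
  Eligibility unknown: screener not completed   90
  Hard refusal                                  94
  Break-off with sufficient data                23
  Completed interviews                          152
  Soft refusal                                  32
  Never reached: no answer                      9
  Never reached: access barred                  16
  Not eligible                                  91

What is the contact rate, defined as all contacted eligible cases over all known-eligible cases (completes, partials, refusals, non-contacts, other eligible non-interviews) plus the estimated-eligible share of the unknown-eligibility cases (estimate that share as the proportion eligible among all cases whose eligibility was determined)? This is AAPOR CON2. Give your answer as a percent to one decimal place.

Declined to participate = 94 + 32 = 126
No answer / not reached = 9 + 16 = 25
Eligibility not determined = 90 + 5 = 95
Num → 152 + 23 + 126 + 13 = 314
Known eligible → 152 + 23 + 126 + 25 + 13 = 339
e = 339 / (339 + 91) = 339 / 430 = 0.7884
e × U → 0.7884 × 95 = 74.90
Denominator → 339 + 74.90 = 413.90
CON2 = 314 / 413.90 = 0.7586

75.9%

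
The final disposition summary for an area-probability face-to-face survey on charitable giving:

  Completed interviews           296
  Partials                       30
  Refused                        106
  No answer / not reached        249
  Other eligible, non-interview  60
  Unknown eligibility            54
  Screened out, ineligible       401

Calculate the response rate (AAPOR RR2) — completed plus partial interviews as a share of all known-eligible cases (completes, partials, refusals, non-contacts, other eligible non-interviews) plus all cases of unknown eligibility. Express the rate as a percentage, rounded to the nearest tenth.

Num → 296 + 30 = 326
Base → 296 + 30 + 106 + 249 + 60 + 54 = 795
RR2 = 326 / 795 = 0.4101

41.0%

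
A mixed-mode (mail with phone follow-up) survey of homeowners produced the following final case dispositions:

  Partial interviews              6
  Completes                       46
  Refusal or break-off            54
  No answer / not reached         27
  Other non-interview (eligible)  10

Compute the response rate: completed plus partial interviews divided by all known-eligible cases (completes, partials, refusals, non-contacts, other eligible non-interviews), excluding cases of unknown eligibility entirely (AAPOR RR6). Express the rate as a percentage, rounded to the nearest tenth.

Top → 46 + 6 = 52
Denominator → 46 + 6 + 54 + 27 + 10 = 143
RR6 = 52 / 143 = 0.3636

36.4%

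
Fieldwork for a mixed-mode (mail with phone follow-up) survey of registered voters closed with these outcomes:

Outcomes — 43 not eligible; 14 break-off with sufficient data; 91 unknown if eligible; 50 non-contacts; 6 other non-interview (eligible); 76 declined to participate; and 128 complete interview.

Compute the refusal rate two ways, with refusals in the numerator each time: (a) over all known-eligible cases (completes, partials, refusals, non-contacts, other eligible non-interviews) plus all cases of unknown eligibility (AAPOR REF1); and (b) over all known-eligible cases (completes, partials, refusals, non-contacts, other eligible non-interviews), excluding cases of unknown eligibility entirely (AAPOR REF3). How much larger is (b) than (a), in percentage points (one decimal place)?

6.9

Numerator: 76
Denominator: 128 + 14 + 76 + 50 + 6 + 91 = 365
REF1 = 76 / 365 = 0.2082
Denominator: 128 + 14 + 76 + 50 + 6 = 274
REF3 = 76 / 274 = 0.2774
Difference = 27.74 − 20.82 = 6.92 percentage points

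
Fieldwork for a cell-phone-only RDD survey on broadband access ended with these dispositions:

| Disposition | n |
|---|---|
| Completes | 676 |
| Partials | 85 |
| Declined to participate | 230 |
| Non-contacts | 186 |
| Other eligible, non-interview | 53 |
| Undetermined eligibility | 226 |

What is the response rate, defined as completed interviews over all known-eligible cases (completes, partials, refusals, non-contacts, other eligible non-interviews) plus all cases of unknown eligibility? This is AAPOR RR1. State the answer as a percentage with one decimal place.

46.4%

Numerator → 676
Denominator → 676 + 85 + 230 + 186 + 53 + 226 = 1456
RR1 = 676 / 1456 = 0.4643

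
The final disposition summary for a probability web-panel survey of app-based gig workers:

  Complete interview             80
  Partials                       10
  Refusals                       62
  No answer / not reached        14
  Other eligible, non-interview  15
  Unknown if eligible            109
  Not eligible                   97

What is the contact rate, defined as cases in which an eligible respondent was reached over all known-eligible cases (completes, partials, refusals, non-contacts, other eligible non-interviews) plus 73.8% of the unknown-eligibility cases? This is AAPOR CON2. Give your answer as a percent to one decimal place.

63.9%

Numerator: 80 + 10 + 62 + 15 = 167
Determined eligible: 80 + 10 + 62 + 14 + 15 = 181
Eligible share of unknowns: 0.7380 × 109 = 80.44
Base: 181 + 80.44 = 261.44
CON2 = 167 / 261.44 = 0.6388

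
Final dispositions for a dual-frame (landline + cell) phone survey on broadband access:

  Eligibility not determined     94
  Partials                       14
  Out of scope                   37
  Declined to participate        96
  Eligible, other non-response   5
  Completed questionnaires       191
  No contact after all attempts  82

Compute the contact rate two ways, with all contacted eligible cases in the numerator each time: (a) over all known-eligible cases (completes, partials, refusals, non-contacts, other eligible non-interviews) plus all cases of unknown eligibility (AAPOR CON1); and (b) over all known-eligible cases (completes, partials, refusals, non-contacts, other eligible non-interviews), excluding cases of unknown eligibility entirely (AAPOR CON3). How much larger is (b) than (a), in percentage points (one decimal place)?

15.4

Numerator = 191 + 14 + 96 + 5 = 306
Base = 191 + 14 + 96 + 82 + 5 + 94 = 482
CON1 = 306 / 482 = 0.6349
Base = 191 + 14 + 96 + 82 + 5 = 388
CON3 = 306 / 388 = 0.7887
Difference = 78.87 − 63.49 = 15.38 percentage points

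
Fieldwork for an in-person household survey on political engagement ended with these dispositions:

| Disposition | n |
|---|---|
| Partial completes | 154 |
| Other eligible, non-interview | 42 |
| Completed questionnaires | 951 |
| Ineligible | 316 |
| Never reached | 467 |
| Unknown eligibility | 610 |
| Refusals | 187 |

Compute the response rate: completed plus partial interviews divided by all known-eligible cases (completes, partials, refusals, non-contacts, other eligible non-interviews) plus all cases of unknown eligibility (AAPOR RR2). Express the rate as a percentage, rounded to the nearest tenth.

Top → 951 + 154 = 1105
Denom → 951 + 154 + 187 + 467 + 42 + 610 = 2411
RR2 = 1105 / 2411 = 0.4583

45.8%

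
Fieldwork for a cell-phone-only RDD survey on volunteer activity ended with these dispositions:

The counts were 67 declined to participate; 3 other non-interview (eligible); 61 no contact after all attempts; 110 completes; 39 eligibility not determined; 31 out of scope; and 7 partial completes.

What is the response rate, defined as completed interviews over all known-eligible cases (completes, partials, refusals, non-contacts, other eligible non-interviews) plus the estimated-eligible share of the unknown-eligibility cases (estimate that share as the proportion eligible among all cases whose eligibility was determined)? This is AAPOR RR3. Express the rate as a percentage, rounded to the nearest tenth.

Num → 110
Determined eligible → 110 + 7 + 67 + 61 + 3 = 248
e = 248 / (248 + 31) = 248 / 279 = 0.8889
Estimated eligible among unknowns → 0.8889 × 39 = 34.67
Denominator → 248 + 34.67 = 282.67
RR3 = 110 / 282.67 = 0.3891

38.9%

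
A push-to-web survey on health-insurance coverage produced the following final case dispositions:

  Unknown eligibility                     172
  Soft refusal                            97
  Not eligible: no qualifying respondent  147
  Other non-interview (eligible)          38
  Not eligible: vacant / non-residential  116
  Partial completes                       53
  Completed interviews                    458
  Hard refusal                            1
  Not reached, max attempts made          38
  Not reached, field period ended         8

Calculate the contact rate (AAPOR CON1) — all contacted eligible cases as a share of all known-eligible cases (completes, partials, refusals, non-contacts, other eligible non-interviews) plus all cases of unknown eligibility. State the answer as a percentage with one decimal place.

Refused = 1 + 97 = 98
No answer / not reached = 8 + 38 = 46
Screened out, ineligible = 147 + 116 = 263
Numerator = 458 + 53 + 98 + 38 = 647
Denom = 458 + 53 + 98 + 46 + 38 + 172 = 865
CON1 = 647 / 865 = 0.7480

74.8%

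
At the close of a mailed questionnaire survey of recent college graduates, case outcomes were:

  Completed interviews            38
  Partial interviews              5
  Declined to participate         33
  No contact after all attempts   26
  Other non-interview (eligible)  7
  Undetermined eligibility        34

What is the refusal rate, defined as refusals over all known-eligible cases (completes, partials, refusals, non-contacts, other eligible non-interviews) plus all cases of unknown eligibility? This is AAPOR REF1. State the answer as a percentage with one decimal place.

23.1%

Num → 33
Denom → 38 + 5 + 33 + 26 + 7 + 34 = 143
REF1 = 33 / 143 = 0.2308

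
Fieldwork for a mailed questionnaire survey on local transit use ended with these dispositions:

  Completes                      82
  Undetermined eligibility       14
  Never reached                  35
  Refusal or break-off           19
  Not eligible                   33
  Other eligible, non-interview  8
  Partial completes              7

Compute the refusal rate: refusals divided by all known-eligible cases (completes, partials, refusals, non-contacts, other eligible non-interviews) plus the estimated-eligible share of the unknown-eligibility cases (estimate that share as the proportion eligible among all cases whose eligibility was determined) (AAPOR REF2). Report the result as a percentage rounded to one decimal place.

Top: 19
Known eligible: 82 + 7 + 19 + 35 + 8 = 151
e = 151 / (151 + 33) = 151 / 184 = 0.8207
e × U: 0.8207 × 14 = 11.49
Denom: 151 + 11.49 = 162.49
REF2 = 19 / 162.49 = 0.1169

11.7%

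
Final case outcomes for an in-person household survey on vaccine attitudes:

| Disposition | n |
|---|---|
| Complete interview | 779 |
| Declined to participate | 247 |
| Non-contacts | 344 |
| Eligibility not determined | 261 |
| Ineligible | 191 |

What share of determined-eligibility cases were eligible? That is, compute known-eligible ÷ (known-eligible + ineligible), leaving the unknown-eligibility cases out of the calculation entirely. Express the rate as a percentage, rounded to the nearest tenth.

87.8%

Eligible (known) → 779 + 247 + 344 = 1370
e = 1370 / (1370 + 191) = 1370 / 1561 = 0.8776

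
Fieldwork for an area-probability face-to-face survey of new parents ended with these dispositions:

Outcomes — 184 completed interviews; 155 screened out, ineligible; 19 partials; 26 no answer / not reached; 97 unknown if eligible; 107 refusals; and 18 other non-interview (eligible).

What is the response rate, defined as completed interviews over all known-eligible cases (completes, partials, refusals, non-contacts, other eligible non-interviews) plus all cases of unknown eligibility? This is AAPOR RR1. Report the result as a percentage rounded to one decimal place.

40.8%

Num: 184
Denom: 184 + 19 + 107 + 26 + 18 + 97 = 451
RR1 = 184 / 451 = 0.4080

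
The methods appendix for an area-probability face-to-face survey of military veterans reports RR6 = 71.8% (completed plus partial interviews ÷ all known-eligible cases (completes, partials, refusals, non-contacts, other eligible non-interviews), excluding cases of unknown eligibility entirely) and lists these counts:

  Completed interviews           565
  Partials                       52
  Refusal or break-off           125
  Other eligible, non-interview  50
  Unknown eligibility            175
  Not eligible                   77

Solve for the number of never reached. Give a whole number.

Top → 565 + 52 = 617
RR6 = 617 / D = 0.718
D = 617 / 0.718 = 859.3
Other denominator terms total 792
never reached = 859.3 − 792 ≈ 67

67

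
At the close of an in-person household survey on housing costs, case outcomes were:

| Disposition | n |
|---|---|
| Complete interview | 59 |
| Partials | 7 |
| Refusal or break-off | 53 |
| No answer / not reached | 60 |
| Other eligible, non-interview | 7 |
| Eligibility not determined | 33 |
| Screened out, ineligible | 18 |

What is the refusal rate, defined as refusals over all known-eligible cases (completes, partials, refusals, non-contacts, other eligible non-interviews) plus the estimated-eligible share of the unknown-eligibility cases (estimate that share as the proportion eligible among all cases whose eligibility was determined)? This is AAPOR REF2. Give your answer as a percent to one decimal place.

Numerator: 53
Determined eligible: 59 + 7 + 53 + 60 + 7 = 186
e = 186 / (186 + 18) = 186 / 204 = 0.9118
Eligible share of unknowns: 0.9118 × 33 = 30.09
Base: 186 + 30.09 = 216.09
REF2 = 53 / 216.09 = 0.2453

24.5%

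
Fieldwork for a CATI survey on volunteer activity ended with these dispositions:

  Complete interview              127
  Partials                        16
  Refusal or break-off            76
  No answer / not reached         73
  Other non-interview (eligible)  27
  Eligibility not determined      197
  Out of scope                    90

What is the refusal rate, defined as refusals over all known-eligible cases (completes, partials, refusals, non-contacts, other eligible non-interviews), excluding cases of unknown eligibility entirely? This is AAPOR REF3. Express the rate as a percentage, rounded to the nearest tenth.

23.8%

Top → 76
Denom → 127 + 16 + 76 + 73 + 27 = 319
REF3 = 76 / 319 = 0.2382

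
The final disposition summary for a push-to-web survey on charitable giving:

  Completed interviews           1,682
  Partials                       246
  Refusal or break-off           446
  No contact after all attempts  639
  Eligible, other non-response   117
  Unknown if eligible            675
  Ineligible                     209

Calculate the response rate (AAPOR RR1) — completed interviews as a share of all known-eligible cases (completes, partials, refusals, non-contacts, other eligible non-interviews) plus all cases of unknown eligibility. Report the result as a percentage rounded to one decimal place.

Num: 1682
Denominator: 1682 + 246 + 446 + 639 + 117 + 675 = 3805
RR1 = 1682 / 3805 = 0.4420

44.2%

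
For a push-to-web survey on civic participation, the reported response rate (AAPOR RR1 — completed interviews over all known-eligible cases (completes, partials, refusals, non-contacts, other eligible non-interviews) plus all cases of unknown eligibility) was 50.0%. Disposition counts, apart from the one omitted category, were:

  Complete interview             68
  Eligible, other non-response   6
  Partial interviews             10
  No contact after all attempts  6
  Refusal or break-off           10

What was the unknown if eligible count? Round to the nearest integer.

36

RR1 = 68 / D = 0.500
D = 68 / 0.500 = 136.0
Remaining denominator categories sum to 100
unknown if eligible = 136.0 − 100 ≈ 36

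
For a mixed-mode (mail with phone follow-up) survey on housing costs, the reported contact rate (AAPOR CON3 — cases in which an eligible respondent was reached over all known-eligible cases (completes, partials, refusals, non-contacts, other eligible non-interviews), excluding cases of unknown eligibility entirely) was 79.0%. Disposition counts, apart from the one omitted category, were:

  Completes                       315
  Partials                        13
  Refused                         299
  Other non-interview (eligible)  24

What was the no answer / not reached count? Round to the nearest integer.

173

Top: 315 + 13 + 299 + 24 = 651
CON3 = 651 / D = 0.790
D = 651 / 0.790 = 824.1
Remaining denominator categories sum to 651
no answer / not reached = 824.1 − 651 ≈ 173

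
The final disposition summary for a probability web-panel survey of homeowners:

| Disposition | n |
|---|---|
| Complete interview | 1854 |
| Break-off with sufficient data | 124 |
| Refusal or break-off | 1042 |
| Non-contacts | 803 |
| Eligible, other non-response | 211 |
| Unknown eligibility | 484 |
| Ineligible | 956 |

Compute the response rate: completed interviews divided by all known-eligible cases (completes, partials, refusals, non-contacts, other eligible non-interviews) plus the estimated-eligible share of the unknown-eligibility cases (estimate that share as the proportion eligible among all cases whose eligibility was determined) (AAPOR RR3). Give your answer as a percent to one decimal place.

Numerator: 1854
Eligible (known): 1854 + 124 + 1042 + 803 + 211 = 4034
e = 4034 / (4034 + 956) = 4034 / 4990 = 0.8084
Estimated eligible among unknowns: 0.8084 × 484 = 391.27
Base: 4034 + 391.27 = 4425.27
RR3 = 1854 / 4425.27 = 0.4190

41.9%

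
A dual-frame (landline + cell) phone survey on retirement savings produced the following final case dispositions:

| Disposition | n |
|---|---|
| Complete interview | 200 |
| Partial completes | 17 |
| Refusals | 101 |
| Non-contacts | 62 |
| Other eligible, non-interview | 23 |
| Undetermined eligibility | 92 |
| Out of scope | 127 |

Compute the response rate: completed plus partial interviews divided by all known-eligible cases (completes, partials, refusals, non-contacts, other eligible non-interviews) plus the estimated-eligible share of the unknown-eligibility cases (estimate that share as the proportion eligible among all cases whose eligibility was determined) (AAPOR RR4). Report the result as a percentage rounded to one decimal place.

45.9%

Top: 200 + 17 = 217
Eligible (known): 200 + 17 + 101 + 62 + 23 = 403
e = 403 / (403 + 127) = 403 / 530 = 0.7604
Estimated eligible among unknowns: 0.7604 × 92 = 69.96
Base: 403 + 69.96 = 472.96
RR4 = 217 / 472.96 = 0.4588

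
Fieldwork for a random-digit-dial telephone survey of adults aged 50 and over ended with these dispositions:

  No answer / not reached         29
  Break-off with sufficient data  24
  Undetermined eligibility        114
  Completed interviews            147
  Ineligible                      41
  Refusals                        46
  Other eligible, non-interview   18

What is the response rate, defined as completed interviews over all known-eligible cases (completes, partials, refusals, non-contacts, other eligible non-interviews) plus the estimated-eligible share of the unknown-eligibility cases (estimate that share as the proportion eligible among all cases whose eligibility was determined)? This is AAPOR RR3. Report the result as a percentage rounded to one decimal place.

Num → 147
Eligible (known) → 147 + 24 + 46 + 29 + 18 = 264
e = 264 / (264 + 41) = 264 / 305 = 0.8656
e × U → 0.8656 × 114 = 98.68
Denominator → 264 + 98.68 = 362.68
RR3 = 147 / 362.68 = 0.4053

40.5%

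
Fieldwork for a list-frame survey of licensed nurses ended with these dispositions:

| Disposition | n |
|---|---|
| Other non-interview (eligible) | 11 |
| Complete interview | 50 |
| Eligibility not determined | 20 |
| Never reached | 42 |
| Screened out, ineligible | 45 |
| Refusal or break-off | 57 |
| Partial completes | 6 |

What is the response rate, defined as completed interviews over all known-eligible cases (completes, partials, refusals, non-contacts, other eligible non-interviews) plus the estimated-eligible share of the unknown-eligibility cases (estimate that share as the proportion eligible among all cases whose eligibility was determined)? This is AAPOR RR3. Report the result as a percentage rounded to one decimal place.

Numerator = 50
Known eligible = 50 + 6 + 57 + 42 + 11 = 166
e = 166 / (166 + 45) = 166 / 211 = 0.7867
e × U = 0.7867 × 20 = 15.73
Denominator = 166 + 15.73 = 181.73
RR3 = 50 / 181.73 = 0.2751

27.5%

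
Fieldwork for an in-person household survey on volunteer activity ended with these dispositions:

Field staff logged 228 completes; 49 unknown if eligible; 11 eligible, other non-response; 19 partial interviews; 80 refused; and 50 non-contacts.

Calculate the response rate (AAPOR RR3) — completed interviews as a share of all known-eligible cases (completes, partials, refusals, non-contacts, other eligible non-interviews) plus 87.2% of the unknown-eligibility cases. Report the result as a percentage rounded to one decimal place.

52.9%

Num: 228
Determined eligible: 228 + 19 + 80 + 50 + 11 = 388
e × U: 0.8720 × 49 = 42.73
Denom: 388 + 42.73 = 430.73
RR3 = 228 / 430.73 = 0.5293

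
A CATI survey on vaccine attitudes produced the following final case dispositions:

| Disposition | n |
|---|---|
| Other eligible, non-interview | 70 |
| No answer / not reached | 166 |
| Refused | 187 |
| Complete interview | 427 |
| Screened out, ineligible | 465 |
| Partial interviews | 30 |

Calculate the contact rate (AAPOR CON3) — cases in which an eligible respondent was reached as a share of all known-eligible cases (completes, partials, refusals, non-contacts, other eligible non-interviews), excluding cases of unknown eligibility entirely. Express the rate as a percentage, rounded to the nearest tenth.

Num → 427 + 30 + 187 + 70 = 714
Base → 427 + 30 + 187 + 166 + 70 = 880
CON3 = 714 / 880 = 0.8114

81.1%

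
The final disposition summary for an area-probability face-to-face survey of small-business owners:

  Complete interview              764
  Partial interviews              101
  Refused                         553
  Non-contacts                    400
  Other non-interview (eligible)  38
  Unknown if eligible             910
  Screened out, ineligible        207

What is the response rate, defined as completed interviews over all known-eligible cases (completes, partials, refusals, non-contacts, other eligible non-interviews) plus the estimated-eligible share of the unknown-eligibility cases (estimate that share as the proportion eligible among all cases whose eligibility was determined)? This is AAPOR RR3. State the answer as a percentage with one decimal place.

Top → 764
Known eligible → 764 + 101 + 553 + 400 + 38 = 1856
e = 1856 / (1856 + 207) = 1856 / 2063 = 0.8997
Eligible share of unknowns → 0.8997 × 910 = 818.73
Base → 1856 + 818.73 = 2674.73
RR3 = 764 / 2674.73 = 0.2856

28.6%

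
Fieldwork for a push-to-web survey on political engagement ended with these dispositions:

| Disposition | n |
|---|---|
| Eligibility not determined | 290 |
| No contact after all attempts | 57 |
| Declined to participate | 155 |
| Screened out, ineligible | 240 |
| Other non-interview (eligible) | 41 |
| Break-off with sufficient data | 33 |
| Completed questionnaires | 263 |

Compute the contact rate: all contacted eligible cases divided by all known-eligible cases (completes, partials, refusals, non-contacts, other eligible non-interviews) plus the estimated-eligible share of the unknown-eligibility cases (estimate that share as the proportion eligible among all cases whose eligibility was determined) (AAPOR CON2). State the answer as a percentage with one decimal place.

65.5%

Top → 263 + 33 + 155 + 41 = 492
Determined eligible → 263 + 33 + 155 + 57 + 41 = 549
e = 549 / (549 + 240) = 549 / 789 = 0.6958
Eligible share of unknowns → 0.6958 × 290 = 201.78
Denom → 549 + 201.78 = 750.78
CON2 = 492 / 750.78 = 0.6553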